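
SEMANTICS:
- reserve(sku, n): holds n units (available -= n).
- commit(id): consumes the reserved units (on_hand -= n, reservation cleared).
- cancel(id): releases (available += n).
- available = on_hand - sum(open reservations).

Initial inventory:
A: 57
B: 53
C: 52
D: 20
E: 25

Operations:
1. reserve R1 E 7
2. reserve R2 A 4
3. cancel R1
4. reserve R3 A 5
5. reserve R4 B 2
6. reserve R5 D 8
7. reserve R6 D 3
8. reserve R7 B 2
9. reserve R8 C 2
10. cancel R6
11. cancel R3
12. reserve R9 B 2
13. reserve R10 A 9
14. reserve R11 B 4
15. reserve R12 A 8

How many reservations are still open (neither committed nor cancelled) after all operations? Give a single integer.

Answer: 9

Derivation:
Step 1: reserve R1 E 7 -> on_hand[A=57 B=53 C=52 D=20 E=25] avail[A=57 B=53 C=52 D=20 E=18] open={R1}
Step 2: reserve R2 A 4 -> on_hand[A=57 B=53 C=52 D=20 E=25] avail[A=53 B=53 C=52 D=20 E=18] open={R1,R2}
Step 3: cancel R1 -> on_hand[A=57 B=53 C=52 D=20 E=25] avail[A=53 B=53 C=52 D=20 E=25] open={R2}
Step 4: reserve R3 A 5 -> on_hand[A=57 B=53 C=52 D=20 E=25] avail[A=48 B=53 C=52 D=20 E=25] open={R2,R3}
Step 5: reserve R4 B 2 -> on_hand[A=57 B=53 C=52 D=20 E=25] avail[A=48 B=51 C=52 D=20 E=25] open={R2,R3,R4}
Step 6: reserve R5 D 8 -> on_hand[A=57 B=53 C=52 D=20 E=25] avail[A=48 B=51 C=52 D=12 E=25] open={R2,R3,R4,R5}
Step 7: reserve R6 D 3 -> on_hand[A=57 B=53 C=52 D=20 E=25] avail[A=48 B=51 C=52 D=9 E=25] open={R2,R3,R4,R5,R6}
Step 8: reserve R7 B 2 -> on_hand[A=57 B=53 C=52 D=20 E=25] avail[A=48 B=49 C=52 D=9 E=25] open={R2,R3,R4,R5,R6,R7}
Step 9: reserve R8 C 2 -> on_hand[A=57 B=53 C=52 D=20 E=25] avail[A=48 B=49 C=50 D=9 E=25] open={R2,R3,R4,R5,R6,R7,R8}
Step 10: cancel R6 -> on_hand[A=57 B=53 C=52 D=20 E=25] avail[A=48 B=49 C=50 D=12 E=25] open={R2,R3,R4,R5,R7,R8}
Step 11: cancel R3 -> on_hand[A=57 B=53 C=52 D=20 E=25] avail[A=53 B=49 C=50 D=12 E=25] open={R2,R4,R5,R7,R8}
Step 12: reserve R9 B 2 -> on_hand[A=57 B=53 C=52 D=20 E=25] avail[A=53 B=47 C=50 D=12 E=25] open={R2,R4,R5,R7,R8,R9}
Step 13: reserve R10 A 9 -> on_hand[A=57 B=53 C=52 D=20 E=25] avail[A=44 B=47 C=50 D=12 E=25] open={R10,R2,R4,R5,R7,R8,R9}
Step 14: reserve R11 B 4 -> on_hand[A=57 B=53 C=52 D=20 E=25] avail[A=44 B=43 C=50 D=12 E=25] open={R10,R11,R2,R4,R5,R7,R8,R9}
Step 15: reserve R12 A 8 -> on_hand[A=57 B=53 C=52 D=20 E=25] avail[A=36 B=43 C=50 D=12 E=25] open={R10,R11,R12,R2,R4,R5,R7,R8,R9}
Open reservations: ['R10', 'R11', 'R12', 'R2', 'R4', 'R5', 'R7', 'R8', 'R9'] -> 9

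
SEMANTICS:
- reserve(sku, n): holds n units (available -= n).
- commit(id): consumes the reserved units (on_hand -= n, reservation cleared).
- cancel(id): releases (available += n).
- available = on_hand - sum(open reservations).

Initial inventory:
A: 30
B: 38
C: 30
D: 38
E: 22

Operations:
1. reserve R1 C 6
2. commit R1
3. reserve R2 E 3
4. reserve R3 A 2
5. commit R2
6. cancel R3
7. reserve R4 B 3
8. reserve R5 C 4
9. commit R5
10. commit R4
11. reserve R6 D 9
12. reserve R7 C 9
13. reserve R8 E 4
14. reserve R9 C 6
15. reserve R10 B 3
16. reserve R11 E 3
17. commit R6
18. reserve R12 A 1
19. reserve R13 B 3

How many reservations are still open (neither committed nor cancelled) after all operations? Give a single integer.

Step 1: reserve R1 C 6 -> on_hand[A=30 B=38 C=30 D=38 E=22] avail[A=30 B=38 C=24 D=38 E=22] open={R1}
Step 2: commit R1 -> on_hand[A=30 B=38 C=24 D=38 E=22] avail[A=30 B=38 C=24 D=38 E=22] open={}
Step 3: reserve R2 E 3 -> on_hand[A=30 B=38 C=24 D=38 E=22] avail[A=30 B=38 C=24 D=38 E=19] open={R2}
Step 4: reserve R3 A 2 -> on_hand[A=30 B=38 C=24 D=38 E=22] avail[A=28 B=38 C=24 D=38 E=19] open={R2,R3}
Step 5: commit R2 -> on_hand[A=30 B=38 C=24 D=38 E=19] avail[A=28 B=38 C=24 D=38 E=19] open={R3}
Step 6: cancel R3 -> on_hand[A=30 B=38 C=24 D=38 E=19] avail[A=30 B=38 C=24 D=38 E=19] open={}
Step 7: reserve R4 B 3 -> on_hand[A=30 B=38 C=24 D=38 E=19] avail[A=30 B=35 C=24 D=38 E=19] open={R4}
Step 8: reserve R5 C 4 -> on_hand[A=30 B=38 C=24 D=38 E=19] avail[A=30 B=35 C=20 D=38 E=19] open={R4,R5}
Step 9: commit R5 -> on_hand[A=30 B=38 C=20 D=38 E=19] avail[A=30 B=35 C=20 D=38 E=19] open={R4}
Step 10: commit R4 -> on_hand[A=30 B=35 C=20 D=38 E=19] avail[A=30 B=35 C=20 D=38 E=19] open={}
Step 11: reserve R6 D 9 -> on_hand[A=30 B=35 C=20 D=38 E=19] avail[A=30 B=35 C=20 D=29 E=19] open={R6}
Step 12: reserve R7 C 9 -> on_hand[A=30 B=35 C=20 D=38 E=19] avail[A=30 B=35 C=11 D=29 E=19] open={R6,R7}
Step 13: reserve R8 E 4 -> on_hand[A=30 B=35 C=20 D=38 E=19] avail[A=30 B=35 C=11 D=29 E=15] open={R6,R7,R8}
Step 14: reserve R9 C 6 -> on_hand[A=30 B=35 C=20 D=38 E=19] avail[A=30 B=35 C=5 D=29 E=15] open={R6,R7,R8,R9}
Step 15: reserve R10 B 3 -> on_hand[A=30 B=35 C=20 D=38 E=19] avail[A=30 B=32 C=5 D=29 E=15] open={R10,R6,R7,R8,R9}
Step 16: reserve R11 E 3 -> on_hand[A=30 B=35 C=20 D=38 E=19] avail[A=30 B=32 C=5 D=29 E=12] open={R10,R11,R6,R7,R8,R9}
Step 17: commit R6 -> on_hand[A=30 B=35 C=20 D=29 E=19] avail[A=30 B=32 C=5 D=29 E=12] open={R10,R11,R7,R8,R9}
Step 18: reserve R12 A 1 -> on_hand[A=30 B=35 C=20 D=29 E=19] avail[A=29 B=32 C=5 D=29 E=12] open={R10,R11,R12,R7,R8,R9}
Step 19: reserve R13 B 3 -> on_hand[A=30 B=35 C=20 D=29 E=19] avail[A=29 B=29 C=5 D=29 E=12] open={R10,R11,R12,R13,R7,R8,R9}
Open reservations: ['R10', 'R11', 'R12', 'R13', 'R7', 'R8', 'R9'] -> 7

Answer: 7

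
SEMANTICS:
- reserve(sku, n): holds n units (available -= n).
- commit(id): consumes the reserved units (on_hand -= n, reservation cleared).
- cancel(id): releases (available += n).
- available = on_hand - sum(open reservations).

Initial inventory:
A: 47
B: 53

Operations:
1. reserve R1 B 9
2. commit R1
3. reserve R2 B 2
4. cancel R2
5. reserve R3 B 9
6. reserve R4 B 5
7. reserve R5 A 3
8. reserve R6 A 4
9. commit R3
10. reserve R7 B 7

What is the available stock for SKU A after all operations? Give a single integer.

Answer: 40

Derivation:
Step 1: reserve R1 B 9 -> on_hand[A=47 B=53] avail[A=47 B=44] open={R1}
Step 2: commit R1 -> on_hand[A=47 B=44] avail[A=47 B=44] open={}
Step 3: reserve R2 B 2 -> on_hand[A=47 B=44] avail[A=47 B=42] open={R2}
Step 4: cancel R2 -> on_hand[A=47 B=44] avail[A=47 B=44] open={}
Step 5: reserve R3 B 9 -> on_hand[A=47 B=44] avail[A=47 B=35] open={R3}
Step 6: reserve R4 B 5 -> on_hand[A=47 B=44] avail[A=47 B=30] open={R3,R4}
Step 7: reserve R5 A 3 -> on_hand[A=47 B=44] avail[A=44 B=30] open={R3,R4,R5}
Step 8: reserve R6 A 4 -> on_hand[A=47 B=44] avail[A=40 B=30] open={R3,R4,R5,R6}
Step 9: commit R3 -> on_hand[A=47 B=35] avail[A=40 B=30] open={R4,R5,R6}
Step 10: reserve R7 B 7 -> on_hand[A=47 B=35] avail[A=40 B=23] open={R4,R5,R6,R7}
Final available[A] = 40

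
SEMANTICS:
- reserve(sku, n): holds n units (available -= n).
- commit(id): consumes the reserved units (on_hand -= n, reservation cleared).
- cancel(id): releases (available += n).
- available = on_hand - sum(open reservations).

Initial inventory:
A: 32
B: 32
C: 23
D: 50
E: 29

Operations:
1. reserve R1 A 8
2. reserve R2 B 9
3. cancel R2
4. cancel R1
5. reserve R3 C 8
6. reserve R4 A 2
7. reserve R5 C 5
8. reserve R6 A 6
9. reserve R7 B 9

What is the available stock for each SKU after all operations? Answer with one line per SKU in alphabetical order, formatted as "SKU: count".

Step 1: reserve R1 A 8 -> on_hand[A=32 B=32 C=23 D=50 E=29] avail[A=24 B=32 C=23 D=50 E=29] open={R1}
Step 2: reserve R2 B 9 -> on_hand[A=32 B=32 C=23 D=50 E=29] avail[A=24 B=23 C=23 D=50 E=29] open={R1,R2}
Step 3: cancel R2 -> on_hand[A=32 B=32 C=23 D=50 E=29] avail[A=24 B=32 C=23 D=50 E=29] open={R1}
Step 4: cancel R1 -> on_hand[A=32 B=32 C=23 D=50 E=29] avail[A=32 B=32 C=23 D=50 E=29] open={}
Step 5: reserve R3 C 8 -> on_hand[A=32 B=32 C=23 D=50 E=29] avail[A=32 B=32 C=15 D=50 E=29] open={R3}
Step 6: reserve R4 A 2 -> on_hand[A=32 B=32 C=23 D=50 E=29] avail[A=30 B=32 C=15 D=50 E=29] open={R3,R4}
Step 7: reserve R5 C 5 -> on_hand[A=32 B=32 C=23 D=50 E=29] avail[A=30 B=32 C=10 D=50 E=29] open={R3,R4,R5}
Step 8: reserve R6 A 6 -> on_hand[A=32 B=32 C=23 D=50 E=29] avail[A=24 B=32 C=10 D=50 E=29] open={R3,R4,R5,R6}
Step 9: reserve R7 B 9 -> on_hand[A=32 B=32 C=23 D=50 E=29] avail[A=24 B=23 C=10 D=50 E=29] open={R3,R4,R5,R6,R7}

Answer: A: 24
B: 23
C: 10
D: 50
E: 29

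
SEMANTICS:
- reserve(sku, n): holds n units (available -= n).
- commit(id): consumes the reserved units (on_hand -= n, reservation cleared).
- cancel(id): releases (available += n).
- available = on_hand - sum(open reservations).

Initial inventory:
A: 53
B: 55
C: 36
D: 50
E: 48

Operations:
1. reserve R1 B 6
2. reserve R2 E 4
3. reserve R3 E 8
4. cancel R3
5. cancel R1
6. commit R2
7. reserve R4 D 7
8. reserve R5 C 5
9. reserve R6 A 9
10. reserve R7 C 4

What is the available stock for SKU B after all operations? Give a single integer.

Answer: 55

Derivation:
Step 1: reserve R1 B 6 -> on_hand[A=53 B=55 C=36 D=50 E=48] avail[A=53 B=49 C=36 D=50 E=48] open={R1}
Step 2: reserve R2 E 4 -> on_hand[A=53 B=55 C=36 D=50 E=48] avail[A=53 B=49 C=36 D=50 E=44] open={R1,R2}
Step 3: reserve R3 E 8 -> on_hand[A=53 B=55 C=36 D=50 E=48] avail[A=53 B=49 C=36 D=50 E=36] open={R1,R2,R3}
Step 4: cancel R3 -> on_hand[A=53 B=55 C=36 D=50 E=48] avail[A=53 B=49 C=36 D=50 E=44] open={R1,R2}
Step 5: cancel R1 -> on_hand[A=53 B=55 C=36 D=50 E=48] avail[A=53 B=55 C=36 D=50 E=44] open={R2}
Step 6: commit R2 -> on_hand[A=53 B=55 C=36 D=50 E=44] avail[A=53 B=55 C=36 D=50 E=44] open={}
Step 7: reserve R4 D 7 -> on_hand[A=53 B=55 C=36 D=50 E=44] avail[A=53 B=55 C=36 D=43 E=44] open={R4}
Step 8: reserve R5 C 5 -> on_hand[A=53 B=55 C=36 D=50 E=44] avail[A=53 B=55 C=31 D=43 E=44] open={R4,R5}
Step 9: reserve R6 A 9 -> on_hand[A=53 B=55 C=36 D=50 E=44] avail[A=44 B=55 C=31 D=43 E=44] open={R4,R5,R6}
Step 10: reserve R7 C 4 -> on_hand[A=53 B=55 C=36 D=50 E=44] avail[A=44 B=55 C=27 D=43 E=44] open={R4,R5,R6,R7}
Final available[B] = 55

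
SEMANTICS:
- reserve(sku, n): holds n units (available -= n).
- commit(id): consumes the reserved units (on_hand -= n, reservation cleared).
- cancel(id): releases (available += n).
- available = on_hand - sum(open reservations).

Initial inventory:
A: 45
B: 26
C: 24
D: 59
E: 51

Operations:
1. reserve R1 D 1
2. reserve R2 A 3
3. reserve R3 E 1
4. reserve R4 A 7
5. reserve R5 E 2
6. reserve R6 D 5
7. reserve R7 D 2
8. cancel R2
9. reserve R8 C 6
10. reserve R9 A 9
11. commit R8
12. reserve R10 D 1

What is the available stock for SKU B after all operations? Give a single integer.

Step 1: reserve R1 D 1 -> on_hand[A=45 B=26 C=24 D=59 E=51] avail[A=45 B=26 C=24 D=58 E=51] open={R1}
Step 2: reserve R2 A 3 -> on_hand[A=45 B=26 C=24 D=59 E=51] avail[A=42 B=26 C=24 D=58 E=51] open={R1,R2}
Step 3: reserve R3 E 1 -> on_hand[A=45 B=26 C=24 D=59 E=51] avail[A=42 B=26 C=24 D=58 E=50] open={R1,R2,R3}
Step 4: reserve R4 A 7 -> on_hand[A=45 B=26 C=24 D=59 E=51] avail[A=35 B=26 C=24 D=58 E=50] open={R1,R2,R3,R4}
Step 5: reserve R5 E 2 -> on_hand[A=45 B=26 C=24 D=59 E=51] avail[A=35 B=26 C=24 D=58 E=48] open={R1,R2,R3,R4,R5}
Step 6: reserve R6 D 5 -> on_hand[A=45 B=26 C=24 D=59 E=51] avail[A=35 B=26 C=24 D=53 E=48] open={R1,R2,R3,R4,R5,R6}
Step 7: reserve R7 D 2 -> on_hand[A=45 B=26 C=24 D=59 E=51] avail[A=35 B=26 C=24 D=51 E=48] open={R1,R2,R3,R4,R5,R6,R7}
Step 8: cancel R2 -> on_hand[A=45 B=26 C=24 D=59 E=51] avail[A=38 B=26 C=24 D=51 E=48] open={R1,R3,R4,R5,R6,R7}
Step 9: reserve R8 C 6 -> on_hand[A=45 B=26 C=24 D=59 E=51] avail[A=38 B=26 C=18 D=51 E=48] open={R1,R3,R4,R5,R6,R7,R8}
Step 10: reserve R9 A 9 -> on_hand[A=45 B=26 C=24 D=59 E=51] avail[A=29 B=26 C=18 D=51 E=48] open={R1,R3,R4,R5,R6,R7,R8,R9}
Step 11: commit R8 -> on_hand[A=45 B=26 C=18 D=59 E=51] avail[A=29 B=26 C=18 D=51 E=48] open={R1,R3,R4,R5,R6,R7,R9}
Step 12: reserve R10 D 1 -> on_hand[A=45 B=26 C=18 D=59 E=51] avail[A=29 B=26 C=18 D=50 E=48] open={R1,R10,R3,R4,R5,R6,R7,R9}
Final available[B] = 26

Answer: 26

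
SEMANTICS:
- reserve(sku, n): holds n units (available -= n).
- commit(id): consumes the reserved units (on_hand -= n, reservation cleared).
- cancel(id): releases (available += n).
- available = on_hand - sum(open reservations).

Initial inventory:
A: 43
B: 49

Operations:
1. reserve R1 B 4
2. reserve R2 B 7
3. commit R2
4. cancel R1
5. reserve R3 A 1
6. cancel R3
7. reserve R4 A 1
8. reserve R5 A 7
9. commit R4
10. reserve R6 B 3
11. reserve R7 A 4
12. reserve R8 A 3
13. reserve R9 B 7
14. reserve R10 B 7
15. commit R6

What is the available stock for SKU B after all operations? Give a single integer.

Answer: 25

Derivation:
Step 1: reserve R1 B 4 -> on_hand[A=43 B=49] avail[A=43 B=45] open={R1}
Step 2: reserve R2 B 7 -> on_hand[A=43 B=49] avail[A=43 B=38] open={R1,R2}
Step 3: commit R2 -> on_hand[A=43 B=42] avail[A=43 B=38] open={R1}
Step 4: cancel R1 -> on_hand[A=43 B=42] avail[A=43 B=42] open={}
Step 5: reserve R3 A 1 -> on_hand[A=43 B=42] avail[A=42 B=42] open={R3}
Step 6: cancel R3 -> on_hand[A=43 B=42] avail[A=43 B=42] open={}
Step 7: reserve R4 A 1 -> on_hand[A=43 B=42] avail[A=42 B=42] open={R4}
Step 8: reserve R5 A 7 -> on_hand[A=43 B=42] avail[A=35 B=42] open={R4,R5}
Step 9: commit R4 -> on_hand[A=42 B=42] avail[A=35 B=42] open={R5}
Step 10: reserve R6 B 3 -> on_hand[A=42 B=42] avail[A=35 B=39] open={R5,R6}
Step 11: reserve R7 A 4 -> on_hand[A=42 B=42] avail[A=31 B=39] open={R5,R6,R7}
Step 12: reserve R8 A 3 -> on_hand[A=42 B=42] avail[A=28 B=39] open={R5,R6,R7,R8}
Step 13: reserve R9 B 7 -> on_hand[A=42 B=42] avail[A=28 B=32] open={R5,R6,R7,R8,R9}
Step 14: reserve R10 B 7 -> on_hand[A=42 B=42] avail[A=28 B=25] open={R10,R5,R6,R7,R8,R9}
Step 15: commit R6 -> on_hand[A=42 B=39] avail[A=28 B=25] open={R10,R5,R7,R8,R9}
Final available[B] = 25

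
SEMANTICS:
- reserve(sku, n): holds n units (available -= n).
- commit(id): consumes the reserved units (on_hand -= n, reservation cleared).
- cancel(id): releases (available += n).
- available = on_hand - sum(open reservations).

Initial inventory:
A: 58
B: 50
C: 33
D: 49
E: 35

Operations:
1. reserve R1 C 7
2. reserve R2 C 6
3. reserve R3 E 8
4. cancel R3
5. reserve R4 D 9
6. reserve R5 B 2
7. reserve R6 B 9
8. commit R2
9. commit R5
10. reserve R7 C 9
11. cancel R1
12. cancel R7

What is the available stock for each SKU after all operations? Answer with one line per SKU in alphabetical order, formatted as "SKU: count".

Step 1: reserve R1 C 7 -> on_hand[A=58 B=50 C=33 D=49 E=35] avail[A=58 B=50 C=26 D=49 E=35] open={R1}
Step 2: reserve R2 C 6 -> on_hand[A=58 B=50 C=33 D=49 E=35] avail[A=58 B=50 C=20 D=49 E=35] open={R1,R2}
Step 3: reserve R3 E 8 -> on_hand[A=58 B=50 C=33 D=49 E=35] avail[A=58 B=50 C=20 D=49 E=27] open={R1,R2,R3}
Step 4: cancel R3 -> on_hand[A=58 B=50 C=33 D=49 E=35] avail[A=58 B=50 C=20 D=49 E=35] open={R1,R2}
Step 5: reserve R4 D 9 -> on_hand[A=58 B=50 C=33 D=49 E=35] avail[A=58 B=50 C=20 D=40 E=35] open={R1,R2,R4}
Step 6: reserve R5 B 2 -> on_hand[A=58 B=50 C=33 D=49 E=35] avail[A=58 B=48 C=20 D=40 E=35] open={R1,R2,R4,R5}
Step 7: reserve R6 B 9 -> on_hand[A=58 B=50 C=33 D=49 E=35] avail[A=58 B=39 C=20 D=40 E=35] open={R1,R2,R4,R5,R6}
Step 8: commit R2 -> on_hand[A=58 B=50 C=27 D=49 E=35] avail[A=58 B=39 C=20 D=40 E=35] open={R1,R4,R5,R6}
Step 9: commit R5 -> on_hand[A=58 B=48 C=27 D=49 E=35] avail[A=58 B=39 C=20 D=40 E=35] open={R1,R4,R6}
Step 10: reserve R7 C 9 -> on_hand[A=58 B=48 C=27 D=49 E=35] avail[A=58 B=39 C=11 D=40 E=35] open={R1,R4,R6,R7}
Step 11: cancel R1 -> on_hand[A=58 B=48 C=27 D=49 E=35] avail[A=58 B=39 C=18 D=40 E=35] open={R4,R6,R7}
Step 12: cancel R7 -> on_hand[A=58 B=48 C=27 D=49 E=35] avail[A=58 B=39 C=27 D=40 E=35] open={R4,R6}

Answer: A: 58
B: 39
C: 27
D: 40
E: 35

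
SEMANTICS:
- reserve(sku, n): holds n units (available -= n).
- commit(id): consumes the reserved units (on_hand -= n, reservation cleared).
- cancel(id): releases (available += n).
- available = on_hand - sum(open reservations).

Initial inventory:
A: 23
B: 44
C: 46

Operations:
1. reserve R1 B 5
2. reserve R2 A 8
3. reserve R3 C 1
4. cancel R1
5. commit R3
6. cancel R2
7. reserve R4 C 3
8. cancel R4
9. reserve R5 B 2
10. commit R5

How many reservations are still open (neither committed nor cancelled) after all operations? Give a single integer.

Step 1: reserve R1 B 5 -> on_hand[A=23 B=44 C=46] avail[A=23 B=39 C=46] open={R1}
Step 2: reserve R2 A 8 -> on_hand[A=23 B=44 C=46] avail[A=15 B=39 C=46] open={R1,R2}
Step 3: reserve R3 C 1 -> on_hand[A=23 B=44 C=46] avail[A=15 B=39 C=45] open={R1,R2,R3}
Step 4: cancel R1 -> on_hand[A=23 B=44 C=46] avail[A=15 B=44 C=45] open={R2,R3}
Step 5: commit R3 -> on_hand[A=23 B=44 C=45] avail[A=15 B=44 C=45] open={R2}
Step 6: cancel R2 -> on_hand[A=23 B=44 C=45] avail[A=23 B=44 C=45] open={}
Step 7: reserve R4 C 3 -> on_hand[A=23 B=44 C=45] avail[A=23 B=44 C=42] open={R4}
Step 8: cancel R4 -> on_hand[A=23 B=44 C=45] avail[A=23 B=44 C=45] open={}
Step 9: reserve R5 B 2 -> on_hand[A=23 B=44 C=45] avail[A=23 B=42 C=45] open={R5}
Step 10: commit R5 -> on_hand[A=23 B=42 C=45] avail[A=23 B=42 C=45] open={}
Open reservations: [] -> 0

Answer: 0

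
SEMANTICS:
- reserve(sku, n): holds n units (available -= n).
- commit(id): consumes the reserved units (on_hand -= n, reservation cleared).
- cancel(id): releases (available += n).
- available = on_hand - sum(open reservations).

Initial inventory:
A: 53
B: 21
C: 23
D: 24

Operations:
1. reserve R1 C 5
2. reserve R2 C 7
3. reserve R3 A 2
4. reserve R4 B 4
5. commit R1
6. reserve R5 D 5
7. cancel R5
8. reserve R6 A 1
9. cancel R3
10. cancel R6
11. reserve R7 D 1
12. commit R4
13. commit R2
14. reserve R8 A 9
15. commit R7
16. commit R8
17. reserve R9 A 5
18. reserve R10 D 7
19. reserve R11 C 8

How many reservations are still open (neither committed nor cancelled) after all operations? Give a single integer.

Answer: 3

Derivation:
Step 1: reserve R1 C 5 -> on_hand[A=53 B=21 C=23 D=24] avail[A=53 B=21 C=18 D=24] open={R1}
Step 2: reserve R2 C 7 -> on_hand[A=53 B=21 C=23 D=24] avail[A=53 B=21 C=11 D=24] open={R1,R2}
Step 3: reserve R3 A 2 -> on_hand[A=53 B=21 C=23 D=24] avail[A=51 B=21 C=11 D=24] open={R1,R2,R3}
Step 4: reserve R4 B 4 -> on_hand[A=53 B=21 C=23 D=24] avail[A=51 B=17 C=11 D=24] open={R1,R2,R3,R4}
Step 5: commit R1 -> on_hand[A=53 B=21 C=18 D=24] avail[A=51 B=17 C=11 D=24] open={R2,R3,R4}
Step 6: reserve R5 D 5 -> on_hand[A=53 B=21 C=18 D=24] avail[A=51 B=17 C=11 D=19] open={R2,R3,R4,R5}
Step 7: cancel R5 -> on_hand[A=53 B=21 C=18 D=24] avail[A=51 B=17 C=11 D=24] open={R2,R3,R4}
Step 8: reserve R6 A 1 -> on_hand[A=53 B=21 C=18 D=24] avail[A=50 B=17 C=11 D=24] open={R2,R3,R4,R6}
Step 9: cancel R3 -> on_hand[A=53 B=21 C=18 D=24] avail[A=52 B=17 C=11 D=24] open={R2,R4,R6}
Step 10: cancel R6 -> on_hand[A=53 B=21 C=18 D=24] avail[A=53 B=17 C=11 D=24] open={R2,R4}
Step 11: reserve R7 D 1 -> on_hand[A=53 B=21 C=18 D=24] avail[A=53 B=17 C=11 D=23] open={R2,R4,R7}
Step 12: commit R4 -> on_hand[A=53 B=17 C=18 D=24] avail[A=53 B=17 C=11 D=23] open={R2,R7}
Step 13: commit R2 -> on_hand[A=53 B=17 C=11 D=24] avail[A=53 B=17 C=11 D=23] open={R7}
Step 14: reserve R8 A 9 -> on_hand[A=53 B=17 C=11 D=24] avail[A=44 B=17 C=11 D=23] open={R7,R8}
Step 15: commit R7 -> on_hand[A=53 B=17 C=11 D=23] avail[A=44 B=17 C=11 D=23] open={R8}
Step 16: commit R8 -> on_hand[A=44 B=17 C=11 D=23] avail[A=44 B=17 C=11 D=23] open={}
Step 17: reserve R9 A 5 -> on_hand[A=44 B=17 C=11 D=23] avail[A=39 B=17 C=11 D=23] open={R9}
Step 18: reserve R10 D 7 -> on_hand[A=44 B=17 C=11 D=23] avail[A=39 B=17 C=11 D=16] open={R10,R9}
Step 19: reserve R11 C 8 -> on_hand[A=44 B=17 C=11 D=23] avail[A=39 B=17 C=3 D=16] open={R10,R11,R9}
Open reservations: ['R10', 'R11', 'R9'] -> 3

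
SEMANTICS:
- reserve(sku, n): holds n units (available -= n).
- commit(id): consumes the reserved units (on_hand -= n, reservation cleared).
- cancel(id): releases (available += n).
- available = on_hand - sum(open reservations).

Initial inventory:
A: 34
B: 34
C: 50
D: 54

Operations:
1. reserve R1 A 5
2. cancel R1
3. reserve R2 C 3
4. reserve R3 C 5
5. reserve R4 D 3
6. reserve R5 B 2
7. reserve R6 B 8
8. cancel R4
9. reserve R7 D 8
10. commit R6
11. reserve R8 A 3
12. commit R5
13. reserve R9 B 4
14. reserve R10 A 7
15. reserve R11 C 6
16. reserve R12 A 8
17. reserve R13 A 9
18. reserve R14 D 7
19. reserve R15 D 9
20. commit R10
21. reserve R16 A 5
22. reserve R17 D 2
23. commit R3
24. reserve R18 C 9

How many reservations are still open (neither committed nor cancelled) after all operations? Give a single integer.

Step 1: reserve R1 A 5 -> on_hand[A=34 B=34 C=50 D=54] avail[A=29 B=34 C=50 D=54] open={R1}
Step 2: cancel R1 -> on_hand[A=34 B=34 C=50 D=54] avail[A=34 B=34 C=50 D=54] open={}
Step 3: reserve R2 C 3 -> on_hand[A=34 B=34 C=50 D=54] avail[A=34 B=34 C=47 D=54] open={R2}
Step 4: reserve R3 C 5 -> on_hand[A=34 B=34 C=50 D=54] avail[A=34 B=34 C=42 D=54] open={R2,R3}
Step 5: reserve R4 D 3 -> on_hand[A=34 B=34 C=50 D=54] avail[A=34 B=34 C=42 D=51] open={R2,R3,R4}
Step 6: reserve R5 B 2 -> on_hand[A=34 B=34 C=50 D=54] avail[A=34 B=32 C=42 D=51] open={R2,R3,R4,R5}
Step 7: reserve R6 B 8 -> on_hand[A=34 B=34 C=50 D=54] avail[A=34 B=24 C=42 D=51] open={R2,R3,R4,R5,R6}
Step 8: cancel R4 -> on_hand[A=34 B=34 C=50 D=54] avail[A=34 B=24 C=42 D=54] open={R2,R3,R5,R6}
Step 9: reserve R7 D 8 -> on_hand[A=34 B=34 C=50 D=54] avail[A=34 B=24 C=42 D=46] open={R2,R3,R5,R6,R7}
Step 10: commit R6 -> on_hand[A=34 B=26 C=50 D=54] avail[A=34 B=24 C=42 D=46] open={R2,R3,R5,R7}
Step 11: reserve R8 A 3 -> on_hand[A=34 B=26 C=50 D=54] avail[A=31 B=24 C=42 D=46] open={R2,R3,R5,R7,R8}
Step 12: commit R5 -> on_hand[A=34 B=24 C=50 D=54] avail[A=31 B=24 C=42 D=46] open={R2,R3,R7,R8}
Step 13: reserve R9 B 4 -> on_hand[A=34 B=24 C=50 D=54] avail[A=31 B=20 C=42 D=46] open={R2,R3,R7,R8,R9}
Step 14: reserve R10 A 7 -> on_hand[A=34 B=24 C=50 D=54] avail[A=24 B=20 C=42 D=46] open={R10,R2,R3,R7,R8,R9}
Step 15: reserve R11 C 6 -> on_hand[A=34 B=24 C=50 D=54] avail[A=24 B=20 C=36 D=46] open={R10,R11,R2,R3,R7,R8,R9}
Step 16: reserve R12 A 8 -> on_hand[A=34 B=24 C=50 D=54] avail[A=16 B=20 C=36 D=46] open={R10,R11,R12,R2,R3,R7,R8,R9}
Step 17: reserve R13 A 9 -> on_hand[A=34 B=24 C=50 D=54] avail[A=7 B=20 C=36 D=46] open={R10,R11,R12,R13,R2,R3,R7,R8,R9}
Step 18: reserve R14 D 7 -> on_hand[A=34 B=24 C=50 D=54] avail[A=7 B=20 C=36 D=39] open={R10,R11,R12,R13,R14,R2,R3,R7,R8,R9}
Step 19: reserve R15 D 9 -> on_hand[A=34 B=24 C=50 D=54] avail[A=7 B=20 C=36 D=30] open={R10,R11,R12,R13,R14,R15,R2,R3,R7,R8,R9}
Step 20: commit R10 -> on_hand[A=27 B=24 C=50 D=54] avail[A=7 B=20 C=36 D=30] open={R11,R12,R13,R14,R15,R2,R3,R7,R8,R9}
Step 21: reserve R16 A 5 -> on_hand[A=27 B=24 C=50 D=54] avail[A=2 B=20 C=36 D=30] open={R11,R12,R13,R14,R15,R16,R2,R3,R7,R8,R9}
Step 22: reserve R17 D 2 -> on_hand[A=27 B=24 C=50 D=54] avail[A=2 B=20 C=36 D=28] open={R11,R12,R13,R14,R15,R16,R17,R2,R3,R7,R8,R9}
Step 23: commit R3 -> on_hand[A=27 B=24 C=45 D=54] avail[A=2 B=20 C=36 D=28] open={R11,R12,R13,R14,R15,R16,R17,R2,R7,R8,R9}
Step 24: reserve R18 C 9 -> on_hand[A=27 B=24 C=45 D=54] avail[A=2 B=20 C=27 D=28] open={R11,R12,R13,R14,R15,R16,R17,R18,R2,R7,R8,R9}
Open reservations: ['R11', 'R12', 'R13', 'R14', 'R15', 'R16', 'R17', 'R18', 'R2', 'R7', 'R8', 'R9'] -> 12

Answer: 12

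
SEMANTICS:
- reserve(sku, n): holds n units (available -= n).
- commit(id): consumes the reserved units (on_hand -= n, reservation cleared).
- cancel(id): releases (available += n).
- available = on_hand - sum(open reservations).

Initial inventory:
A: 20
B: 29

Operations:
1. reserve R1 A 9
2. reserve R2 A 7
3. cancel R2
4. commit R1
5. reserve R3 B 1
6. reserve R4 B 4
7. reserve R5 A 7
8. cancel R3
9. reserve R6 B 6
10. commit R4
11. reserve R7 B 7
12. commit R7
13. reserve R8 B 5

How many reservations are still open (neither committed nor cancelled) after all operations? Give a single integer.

Answer: 3

Derivation:
Step 1: reserve R1 A 9 -> on_hand[A=20 B=29] avail[A=11 B=29] open={R1}
Step 2: reserve R2 A 7 -> on_hand[A=20 B=29] avail[A=4 B=29] open={R1,R2}
Step 3: cancel R2 -> on_hand[A=20 B=29] avail[A=11 B=29] open={R1}
Step 4: commit R1 -> on_hand[A=11 B=29] avail[A=11 B=29] open={}
Step 5: reserve R3 B 1 -> on_hand[A=11 B=29] avail[A=11 B=28] open={R3}
Step 6: reserve R4 B 4 -> on_hand[A=11 B=29] avail[A=11 B=24] open={R3,R4}
Step 7: reserve R5 A 7 -> on_hand[A=11 B=29] avail[A=4 B=24] open={R3,R4,R5}
Step 8: cancel R3 -> on_hand[A=11 B=29] avail[A=4 B=25] open={R4,R5}
Step 9: reserve R6 B 6 -> on_hand[A=11 B=29] avail[A=4 B=19] open={R4,R5,R6}
Step 10: commit R4 -> on_hand[A=11 B=25] avail[A=4 B=19] open={R5,R6}
Step 11: reserve R7 B 7 -> on_hand[A=11 B=25] avail[A=4 B=12] open={R5,R6,R7}
Step 12: commit R7 -> on_hand[A=11 B=18] avail[A=4 B=12] open={R5,R6}
Step 13: reserve R8 B 5 -> on_hand[A=11 B=18] avail[A=4 B=7] open={R5,R6,R8}
Open reservations: ['R5', 'R6', 'R8'] -> 3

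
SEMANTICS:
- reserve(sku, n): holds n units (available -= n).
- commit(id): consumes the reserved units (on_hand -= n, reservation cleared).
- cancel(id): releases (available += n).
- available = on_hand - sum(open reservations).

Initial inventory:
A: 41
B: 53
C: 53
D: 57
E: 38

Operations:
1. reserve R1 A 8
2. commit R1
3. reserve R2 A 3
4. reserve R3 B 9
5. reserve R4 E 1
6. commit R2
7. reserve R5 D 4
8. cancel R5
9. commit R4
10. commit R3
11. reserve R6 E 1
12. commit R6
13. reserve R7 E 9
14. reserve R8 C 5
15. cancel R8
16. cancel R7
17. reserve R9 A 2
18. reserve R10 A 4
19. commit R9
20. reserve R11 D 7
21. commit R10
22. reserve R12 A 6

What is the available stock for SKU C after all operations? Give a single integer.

Step 1: reserve R1 A 8 -> on_hand[A=41 B=53 C=53 D=57 E=38] avail[A=33 B=53 C=53 D=57 E=38] open={R1}
Step 2: commit R1 -> on_hand[A=33 B=53 C=53 D=57 E=38] avail[A=33 B=53 C=53 D=57 E=38] open={}
Step 3: reserve R2 A 3 -> on_hand[A=33 B=53 C=53 D=57 E=38] avail[A=30 B=53 C=53 D=57 E=38] open={R2}
Step 4: reserve R3 B 9 -> on_hand[A=33 B=53 C=53 D=57 E=38] avail[A=30 B=44 C=53 D=57 E=38] open={R2,R3}
Step 5: reserve R4 E 1 -> on_hand[A=33 B=53 C=53 D=57 E=38] avail[A=30 B=44 C=53 D=57 E=37] open={R2,R3,R4}
Step 6: commit R2 -> on_hand[A=30 B=53 C=53 D=57 E=38] avail[A=30 B=44 C=53 D=57 E=37] open={R3,R4}
Step 7: reserve R5 D 4 -> on_hand[A=30 B=53 C=53 D=57 E=38] avail[A=30 B=44 C=53 D=53 E=37] open={R3,R4,R5}
Step 8: cancel R5 -> on_hand[A=30 B=53 C=53 D=57 E=38] avail[A=30 B=44 C=53 D=57 E=37] open={R3,R4}
Step 9: commit R4 -> on_hand[A=30 B=53 C=53 D=57 E=37] avail[A=30 B=44 C=53 D=57 E=37] open={R3}
Step 10: commit R3 -> on_hand[A=30 B=44 C=53 D=57 E=37] avail[A=30 B=44 C=53 D=57 E=37] open={}
Step 11: reserve R6 E 1 -> on_hand[A=30 B=44 C=53 D=57 E=37] avail[A=30 B=44 C=53 D=57 E=36] open={R6}
Step 12: commit R6 -> on_hand[A=30 B=44 C=53 D=57 E=36] avail[A=30 B=44 C=53 D=57 E=36] open={}
Step 13: reserve R7 E 9 -> on_hand[A=30 B=44 C=53 D=57 E=36] avail[A=30 B=44 C=53 D=57 E=27] open={R7}
Step 14: reserve R8 C 5 -> on_hand[A=30 B=44 C=53 D=57 E=36] avail[A=30 B=44 C=48 D=57 E=27] open={R7,R8}
Step 15: cancel R8 -> on_hand[A=30 B=44 C=53 D=57 E=36] avail[A=30 B=44 C=53 D=57 E=27] open={R7}
Step 16: cancel R7 -> on_hand[A=30 B=44 C=53 D=57 E=36] avail[A=30 B=44 C=53 D=57 E=36] open={}
Step 17: reserve R9 A 2 -> on_hand[A=30 B=44 C=53 D=57 E=36] avail[A=28 B=44 C=53 D=57 E=36] open={R9}
Step 18: reserve R10 A 4 -> on_hand[A=30 B=44 C=53 D=57 E=36] avail[A=24 B=44 C=53 D=57 E=36] open={R10,R9}
Step 19: commit R9 -> on_hand[A=28 B=44 C=53 D=57 E=36] avail[A=24 B=44 C=53 D=57 E=36] open={R10}
Step 20: reserve R11 D 7 -> on_hand[A=28 B=44 C=53 D=57 E=36] avail[A=24 B=44 C=53 D=50 E=36] open={R10,R11}
Step 21: commit R10 -> on_hand[A=24 B=44 C=53 D=57 E=36] avail[A=24 B=44 C=53 D=50 E=36] open={R11}
Step 22: reserve R12 A 6 -> on_hand[A=24 B=44 C=53 D=57 E=36] avail[A=18 B=44 C=53 D=50 E=36] open={R11,R12}
Final available[C] = 53

Answer: 53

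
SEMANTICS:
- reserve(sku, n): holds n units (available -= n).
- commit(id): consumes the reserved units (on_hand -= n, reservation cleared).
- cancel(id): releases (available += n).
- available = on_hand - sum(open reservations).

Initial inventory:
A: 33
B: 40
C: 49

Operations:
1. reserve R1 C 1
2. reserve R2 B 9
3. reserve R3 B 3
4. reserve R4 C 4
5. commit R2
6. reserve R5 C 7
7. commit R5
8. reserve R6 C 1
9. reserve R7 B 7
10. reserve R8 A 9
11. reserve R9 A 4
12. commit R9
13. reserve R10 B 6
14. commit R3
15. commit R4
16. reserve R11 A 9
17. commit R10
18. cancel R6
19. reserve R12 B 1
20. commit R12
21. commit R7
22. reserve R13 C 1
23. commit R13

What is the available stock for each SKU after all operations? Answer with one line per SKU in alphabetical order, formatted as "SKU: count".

Answer: A: 11
B: 14
C: 36

Derivation:
Step 1: reserve R1 C 1 -> on_hand[A=33 B=40 C=49] avail[A=33 B=40 C=48] open={R1}
Step 2: reserve R2 B 9 -> on_hand[A=33 B=40 C=49] avail[A=33 B=31 C=48] open={R1,R2}
Step 3: reserve R3 B 3 -> on_hand[A=33 B=40 C=49] avail[A=33 B=28 C=48] open={R1,R2,R3}
Step 4: reserve R4 C 4 -> on_hand[A=33 B=40 C=49] avail[A=33 B=28 C=44] open={R1,R2,R3,R4}
Step 5: commit R2 -> on_hand[A=33 B=31 C=49] avail[A=33 B=28 C=44] open={R1,R3,R4}
Step 6: reserve R5 C 7 -> on_hand[A=33 B=31 C=49] avail[A=33 B=28 C=37] open={R1,R3,R4,R5}
Step 7: commit R5 -> on_hand[A=33 B=31 C=42] avail[A=33 B=28 C=37] open={R1,R3,R4}
Step 8: reserve R6 C 1 -> on_hand[A=33 B=31 C=42] avail[A=33 B=28 C=36] open={R1,R3,R4,R6}
Step 9: reserve R7 B 7 -> on_hand[A=33 B=31 C=42] avail[A=33 B=21 C=36] open={R1,R3,R4,R6,R7}
Step 10: reserve R8 A 9 -> on_hand[A=33 B=31 C=42] avail[A=24 B=21 C=36] open={R1,R3,R4,R6,R7,R8}
Step 11: reserve R9 A 4 -> on_hand[A=33 B=31 C=42] avail[A=20 B=21 C=36] open={R1,R3,R4,R6,R7,R8,R9}
Step 12: commit R9 -> on_hand[A=29 B=31 C=42] avail[A=20 B=21 C=36] open={R1,R3,R4,R6,R7,R8}
Step 13: reserve R10 B 6 -> on_hand[A=29 B=31 C=42] avail[A=20 B=15 C=36] open={R1,R10,R3,R4,R6,R7,R8}
Step 14: commit R3 -> on_hand[A=29 B=28 C=42] avail[A=20 B=15 C=36] open={R1,R10,R4,R6,R7,R8}
Step 15: commit R4 -> on_hand[A=29 B=28 C=38] avail[A=20 B=15 C=36] open={R1,R10,R6,R7,R8}
Step 16: reserve R11 A 9 -> on_hand[A=29 B=28 C=38] avail[A=11 B=15 C=36] open={R1,R10,R11,R6,R7,R8}
Step 17: commit R10 -> on_hand[A=29 B=22 C=38] avail[A=11 B=15 C=36] open={R1,R11,R6,R7,R8}
Step 18: cancel R6 -> on_hand[A=29 B=22 C=38] avail[A=11 B=15 C=37] open={R1,R11,R7,R8}
Step 19: reserve R12 B 1 -> on_hand[A=29 B=22 C=38] avail[A=11 B=14 C=37] open={R1,R11,R12,R7,R8}
Step 20: commit R12 -> on_hand[A=29 B=21 C=38] avail[A=11 B=14 C=37] open={R1,R11,R7,R8}
Step 21: commit R7 -> on_hand[A=29 B=14 C=38] avail[A=11 B=14 C=37] open={R1,R11,R8}
Step 22: reserve R13 C 1 -> on_hand[A=29 B=14 C=38] avail[A=11 B=14 C=36] open={R1,R11,R13,R8}
Step 23: commit R13 -> on_hand[A=29 B=14 C=37] avail[A=11 B=14 C=36] open={R1,R11,R8}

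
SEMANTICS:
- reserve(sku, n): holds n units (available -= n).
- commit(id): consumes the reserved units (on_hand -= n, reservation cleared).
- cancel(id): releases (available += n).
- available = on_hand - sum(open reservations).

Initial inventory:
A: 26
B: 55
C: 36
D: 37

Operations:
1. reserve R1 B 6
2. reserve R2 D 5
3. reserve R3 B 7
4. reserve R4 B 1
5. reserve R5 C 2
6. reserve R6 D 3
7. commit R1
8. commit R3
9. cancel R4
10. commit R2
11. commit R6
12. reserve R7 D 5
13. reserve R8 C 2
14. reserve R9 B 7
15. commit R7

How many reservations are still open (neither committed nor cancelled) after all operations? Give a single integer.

Step 1: reserve R1 B 6 -> on_hand[A=26 B=55 C=36 D=37] avail[A=26 B=49 C=36 D=37] open={R1}
Step 2: reserve R2 D 5 -> on_hand[A=26 B=55 C=36 D=37] avail[A=26 B=49 C=36 D=32] open={R1,R2}
Step 3: reserve R3 B 7 -> on_hand[A=26 B=55 C=36 D=37] avail[A=26 B=42 C=36 D=32] open={R1,R2,R3}
Step 4: reserve R4 B 1 -> on_hand[A=26 B=55 C=36 D=37] avail[A=26 B=41 C=36 D=32] open={R1,R2,R3,R4}
Step 5: reserve R5 C 2 -> on_hand[A=26 B=55 C=36 D=37] avail[A=26 B=41 C=34 D=32] open={R1,R2,R3,R4,R5}
Step 6: reserve R6 D 3 -> on_hand[A=26 B=55 C=36 D=37] avail[A=26 B=41 C=34 D=29] open={R1,R2,R3,R4,R5,R6}
Step 7: commit R1 -> on_hand[A=26 B=49 C=36 D=37] avail[A=26 B=41 C=34 D=29] open={R2,R3,R4,R5,R6}
Step 8: commit R3 -> on_hand[A=26 B=42 C=36 D=37] avail[A=26 B=41 C=34 D=29] open={R2,R4,R5,R6}
Step 9: cancel R4 -> on_hand[A=26 B=42 C=36 D=37] avail[A=26 B=42 C=34 D=29] open={R2,R5,R6}
Step 10: commit R2 -> on_hand[A=26 B=42 C=36 D=32] avail[A=26 B=42 C=34 D=29] open={R5,R6}
Step 11: commit R6 -> on_hand[A=26 B=42 C=36 D=29] avail[A=26 B=42 C=34 D=29] open={R5}
Step 12: reserve R7 D 5 -> on_hand[A=26 B=42 C=36 D=29] avail[A=26 B=42 C=34 D=24] open={R5,R7}
Step 13: reserve R8 C 2 -> on_hand[A=26 B=42 C=36 D=29] avail[A=26 B=42 C=32 D=24] open={R5,R7,R8}
Step 14: reserve R9 B 7 -> on_hand[A=26 B=42 C=36 D=29] avail[A=26 B=35 C=32 D=24] open={R5,R7,R8,R9}
Step 15: commit R7 -> on_hand[A=26 B=42 C=36 D=24] avail[A=26 B=35 C=32 D=24] open={R5,R8,R9}
Open reservations: ['R5', 'R8', 'R9'] -> 3

Answer: 3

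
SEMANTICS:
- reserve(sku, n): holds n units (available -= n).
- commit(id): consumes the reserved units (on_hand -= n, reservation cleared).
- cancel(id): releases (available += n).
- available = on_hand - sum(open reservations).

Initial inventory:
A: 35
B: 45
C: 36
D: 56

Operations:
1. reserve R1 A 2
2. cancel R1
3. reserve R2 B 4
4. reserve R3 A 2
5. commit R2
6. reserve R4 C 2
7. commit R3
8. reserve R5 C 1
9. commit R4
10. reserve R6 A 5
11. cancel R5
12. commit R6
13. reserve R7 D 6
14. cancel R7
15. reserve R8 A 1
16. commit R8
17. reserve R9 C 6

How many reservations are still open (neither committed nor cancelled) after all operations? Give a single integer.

Answer: 1

Derivation:
Step 1: reserve R1 A 2 -> on_hand[A=35 B=45 C=36 D=56] avail[A=33 B=45 C=36 D=56] open={R1}
Step 2: cancel R1 -> on_hand[A=35 B=45 C=36 D=56] avail[A=35 B=45 C=36 D=56] open={}
Step 3: reserve R2 B 4 -> on_hand[A=35 B=45 C=36 D=56] avail[A=35 B=41 C=36 D=56] open={R2}
Step 4: reserve R3 A 2 -> on_hand[A=35 B=45 C=36 D=56] avail[A=33 B=41 C=36 D=56] open={R2,R3}
Step 5: commit R2 -> on_hand[A=35 B=41 C=36 D=56] avail[A=33 B=41 C=36 D=56] open={R3}
Step 6: reserve R4 C 2 -> on_hand[A=35 B=41 C=36 D=56] avail[A=33 B=41 C=34 D=56] open={R3,R4}
Step 7: commit R3 -> on_hand[A=33 B=41 C=36 D=56] avail[A=33 B=41 C=34 D=56] open={R4}
Step 8: reserve R5 C 1 -> on_hand[A=33 B=41 C=36 D=56] avail[A=33 B=41 C=33 D=56] open={R4,R5}
Step 9: commit R4 -> on_hand[A=33 B=41 C=34 D=56] avail[A=33 B=41 C=33 D=56] open={R5}
Step 10: reserve R6 A 5 -> on_hand[A=33 B=41 C=34 D=56] avail[A=28 B=41 C=33 D=56] open={R5,R6}
Step 11: cancel R5 -> on_hand[A=33 B=41 C=34 D=56] avail[A=28 B=41 C=34 D=56] open={R6}
Step 12: commit R6 -> on_hand[A=28 B=41 C=34 D=56] avail[A=28 B=41 C=34 D=56] open={}
Step 13: reserve R7 D 6 -> on_hand[A=28 B=41 C=34 D=56] avail[A=28 B=41 C=34 D=50] open={R7}
Step 14: cancel R7 -> on_hand[A=28 B=41 C=34 D=56] avail[A=28 B=41 C=34 D=56] open={}
Step 15: reserve R8 A 1 -> on_hand[A=28 B=41 C=34 D=56] avail[A=27 B=41 C=34 D=56] open={R8}
Step 16: commit R8 -> on_hand[A=27 B=41 C=34 D=56] avail[A=27 B=41 C=34 D=56] open={}
Step 17: reserve R9 C 6 -> on_hand[A=27 B=41 C=34 D=56] avail[A=27 B=41 C=28 D=56] open={R9}
Open reservations: ['R9'] -> 1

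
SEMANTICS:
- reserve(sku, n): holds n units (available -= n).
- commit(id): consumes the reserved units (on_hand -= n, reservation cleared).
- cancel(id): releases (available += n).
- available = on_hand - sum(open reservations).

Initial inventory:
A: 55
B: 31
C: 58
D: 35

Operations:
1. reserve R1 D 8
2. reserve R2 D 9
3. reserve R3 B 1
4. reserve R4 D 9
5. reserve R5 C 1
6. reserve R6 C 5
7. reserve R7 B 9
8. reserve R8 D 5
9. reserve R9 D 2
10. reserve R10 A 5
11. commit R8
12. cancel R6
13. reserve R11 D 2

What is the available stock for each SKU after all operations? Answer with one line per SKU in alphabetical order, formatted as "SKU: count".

Step 1: reserve R1 D 8 -> on_hand[A=55 B=31 C=58 D=35] avail[A=55 B=31 C=58 D=27] open={R1}
Step 2: reserve R2 D 9 -> on_hand[A=55 B=31 C=58 D=35] avail[A=55 B=31 C=58 D=18] open={R1,R2}
Step 3: reserve R3 B 1 -> on_hand[A=55 B=31 C=58 D=35] avail[A=55 B=30 C=58 D=18] open={R1,R2,R3}
Step 4: reserve R4 D 9 -> on_hand[A=55 B=31 C=58 D=35] avail[A=55 B=30 C=58 D=9] open={R1,R2,R3,R4}
Step 5: reserve R5 C 1 -> on_hand[A=55 B=31 C=58 D=35] avail[A=55 B=30 C=57 D=9] open={R1,R2,R3,R4,R5}
Step 6: reserve R6 C 5 -> on_hand[A=55 B=31 C=58 D=35] avail[A=55 B=30 C=52 D=9] open={R1,R2,R3,R4,R5,R6}
Step 7: reserve R7 B 9 -> on_hand[A=55 B=31 C=58 D=35] avail[A=55 B=21 C=52 D=9] open={R1,R2,R3,R4,R5,R6,R7}
Step 8: reserve R8 D 5 -> on_hand[A=55 B=31 C=58 D=35] avail[A=55 B=21 C=52 D=4] open={R1,R2,R3,R4,R5,R6,R7,R8}
Step 9: reserve R9 D 2 -> on_hand[A=55 B=31 C=58 D=35] avail[A=55 B=21 C=52 D=2] open={R1,R2,R3,R4,R5,R6,R7,R8,R9}
Step 10: reserve R10 A 5 -> on_hand[A=55 B=31 C=58 D=35] avail[A=50 B=21 C=52 D=2] open={R1,R10,R2,R3,R4,R5,R6,R7,R8,R9}
Step 11: commit R8 -> on_hand[A=55 B=31 C=58 D=30] avail[A=50 B=21 C=52 D=2] open={R1,R10,R2,R3,R4,R5,R6,R7,R9}
Step 12: cancel R6 -> on_hand[A=55 B=31 C=58 D=30] avail[A=50 B=21 C=57 D=2] open={R1,R10,R2,R3,R4,R5,R7,R9}
Step 13: reserve R11 D 2 -> on_hand[A=55 B=31 C=58 D=30] avail[A=50 B=21 C=57 D=0] open={R1,R10,R11,R2,R3,R4,R5,R7,R9}

Answer: A: 50
B: 21
C: 57
D: 0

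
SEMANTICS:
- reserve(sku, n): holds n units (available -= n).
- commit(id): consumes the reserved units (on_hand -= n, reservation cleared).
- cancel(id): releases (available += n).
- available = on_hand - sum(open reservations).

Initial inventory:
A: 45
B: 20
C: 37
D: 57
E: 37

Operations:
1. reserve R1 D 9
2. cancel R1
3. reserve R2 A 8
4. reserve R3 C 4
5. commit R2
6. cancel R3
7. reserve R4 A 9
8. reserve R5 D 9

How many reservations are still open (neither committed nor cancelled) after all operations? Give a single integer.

Answer: 2

Derivation:
Step 1: reserve R1 D 9 -> on_hand[A=45 B=20 C=37 D=57 E=37] avail[A=45 B=20 C=37 D=48 E=37] open={R1}
Step 2: cancel R1 -> on_hand[A=45 B=20 C=37 D=57 E=37] avail[A=45 B=20 C=37 D=57 E=37] open={}
Step 3: reserve R2 A 8 -> on_hand[A=45 B=20 C=37 D=57 E=37] avail[A=37 B=20 C=37 D=57 E=37] open={R2}
Step 4: reserve R3 C 4 -> on_hand[A=45 B=20 C=37 D=57 E=37] avail[A=37 B=20 C=33 D=57 E=37] open={R2,R3}
Step 5: commit R2 -> on_hand[A=37 B=20 C=37 D=57 E=37] avail[A=37 B=20 C=33 D=57 E=37] open={R3}
Step 6: cancel R3 -> on_hand[A=37 B=20 C=37 D=57 E=37] avail[A=37 B=20 C=37 D=57 E=37] open={}
Step 7: reserve R4 A 9 -> on_hand[A=37 B=20 C=37 D=57 E=37] avail[A=28 B=20 C=37 D=57 E=37] open={R4}
Step 8: reserve R5 D 9 -> on_hand[A=37 B=20 C=37 D=57 E=37] avail[A=28 B=20 C=37 D=48 E=37] open={R4,R5}
Open reservations: ['R4', 'R5'] -> 2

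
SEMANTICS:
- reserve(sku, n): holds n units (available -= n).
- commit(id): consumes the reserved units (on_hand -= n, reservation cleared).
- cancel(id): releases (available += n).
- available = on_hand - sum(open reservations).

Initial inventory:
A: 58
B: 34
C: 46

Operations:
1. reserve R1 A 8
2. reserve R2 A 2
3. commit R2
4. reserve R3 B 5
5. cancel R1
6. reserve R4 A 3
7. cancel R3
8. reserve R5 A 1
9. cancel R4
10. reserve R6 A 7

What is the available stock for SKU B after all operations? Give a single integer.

Step 1: reserve R1 A 8 -> on_hand[A=58 B=34 C=46] avail[A=50 B=34 C=46] open={R1}
Step 2: reserve R2 A 2 -> on_hand[A=58 B=34 C=46] avail[A=48 B=34 C=46] open={R1,R2}
Step 3: commit R2 -> on_hand[A=56 B=34 C=46] avail[A=48 B=34 C=46] open={R1}
Step 4: reserve R3 B 5 -> on_hand[A=56 B=34 C=46] avail[A=48 B=29 C=46] open={R1,R3}
Step 5: cancel R1 -> on_hand[A=56 B=34 C=46] avail[A=56 B=29 C=46] open={R3}
Step 6: reserve R4 A 3 -> on_hand[A=56 B=34 C=46] avail[A=53 B=29 C=46] open={R3,R4}
Step 7: cancel R3 -> on_hand[A=56 B=34 C=46] avail[A=53 B=34 C=46] open={R4}
Step 8: reserve R5 A 1 -> on_hand[A=56 B=34 C=46] avail[A=52 B=34 C=46] open={R4,R5}
Step 9: cancel R4 -> on_hand[A=56 B=34 C=46] avail[A=55 B=34 C=46] open={R5}
Step 10: reserve R6 A 7 -> on_hand[A=56 B=34 C=46] avail[A=48 B=34 C=46] open={R5,R6}
Final available[B] = 34

Answer: 34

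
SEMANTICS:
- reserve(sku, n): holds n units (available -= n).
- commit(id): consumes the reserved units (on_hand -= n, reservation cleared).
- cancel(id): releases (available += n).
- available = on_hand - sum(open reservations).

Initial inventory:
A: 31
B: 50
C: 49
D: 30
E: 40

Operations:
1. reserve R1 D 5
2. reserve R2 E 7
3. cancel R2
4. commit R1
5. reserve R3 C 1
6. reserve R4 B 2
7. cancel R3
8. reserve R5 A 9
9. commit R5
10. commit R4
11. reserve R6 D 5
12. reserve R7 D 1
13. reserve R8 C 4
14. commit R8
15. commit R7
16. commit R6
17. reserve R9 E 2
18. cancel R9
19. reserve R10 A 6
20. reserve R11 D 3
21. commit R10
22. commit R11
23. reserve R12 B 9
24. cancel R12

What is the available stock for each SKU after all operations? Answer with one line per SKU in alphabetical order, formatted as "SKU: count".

Step 1: reserve R1 D 5 -> on_hand[A=31 B=50 C=49 D=30 E=40] avail[A=31 B=50 C=49 D=25 E=40] open={R1}
Step 2: reserve R2 E 7 -> on_hand[A=31 B=50 C=49 D=30 E=40] avail[A=31 B=50 C=49 D=25 E=33] open={R1,R2}
Step 3: cancel R2 -> on_hand[A=31 B=50 C=49 D=30 E=40] avail[A=31 B=50 C=49 D=25 E=40] open={R1}
Step 4: commit R1 -> on_hand[A=31 B=50 C=49 D=25 E=40] avail[A=31 B=50 C=49 D=25 E=40] open={}
Step 5: reserve R3 C 1 -> on_hand[A=31 B=50 C=49 D=25 E=40] avail[A=31 B=50 C=48 D=25 E=40] open={R3}
Step 6: reserve R4 B 2 -> on_hand[A=31 B=50 C=49 D=25 E=40] avail[A=31 B=48 C=48 D=25 E=40] open={R3,R4}
Step 7: cancel R3 -> on_hand[A=31 B=50 C=49 D=25 E=40] avail[A=31 B=48 C=49 D=25 E=40] open={R4}
Step 8: reserve R5 A 9 -> on_hand[A=31 B=50 C=49 D=25 E=40] avail[A=22 B=48 C=49 D=25 E=40] open={R4,R5}
Step 9: commit R5 -> on_hand[A=22 B=50 C=49 D=25 E=40] avail[A=22 B=48 C=49 D=25 E=40] open={R4}
Step 10: commit R4 -> on_hand[A=22 B=48 C=49 D=25 E=40] avail[A=22 B=48 C=49 D=25 E=40] open={}
Step 11: reserve R6 D 5 -> on_hand[A=22 B=48 C=49 D=25 E=40] avail[A=22 B=48 C=49 D=20 E=40] open={R6}
Step 12: reserve R7 D 1 -> on_hand[A=22 B=48 C=49 D=25 E=40] avail[A=22 B=48 C=49 D=19 E=40] open={R6,R7}
Step 13: reserve R8 C 4 -> on_hand[A=22 B=48 C=49 D=25 E=40] avail[A=22 B=48 C=45 D=19 E=40] open={R6,R7,R8}
Step 14: commit R8 -> on_hand[A=22 B=48 C=45 D=25 E=40] avail[A=22 B=48 C=45 D=19 E=40] open={R6,R7}
Step 15: commit R7 -> on_hand[A=22 B=48 C=45 D=24 E=40] avail[A=22 B=48 C=45 D=19 E=40] open={R6}
Step 16: commit R6 -> on_hand[A=22 B=48 C=45 D=19 E=40] avail[A=22 B=48 C=45 D=19 E=40] open={}
Step 17: reserve R9 E 2 -> on_hand[A=22 B=48 C=45 D=19 E=40] avail[A=22 B=48 C=45 D=19 E=38] open={R9}
Step 18: cancel R9 -> on_hand[A=22 B=48 C=45 D=19 E=40] avail[A=22 B=48 C=45 D=19 E=40] open={}
Step 19: reserve R10 A 6 -> on_hand[A=22 B=48 C=45 D=19 E=40] avail[A=16 B=48 C=45 D=19 E=40] open={R10}
Step 20: reserve R11 D 3 -> on_hand[A=22 B=48 C=45 D=19 E=40] avail[A=16 B=48 C=45 D=16 E=40] open={R10,R11}
Step 21: commit R10 -> on_hand[A=16 B=48 C=45 D=19 E=40] avail[A=16 B=48 C=45 D=16 E=40] open={R11}
Step 22: commit R11 -> on_hand[A=16 B=48 C=45 D=16 E=40] avail[A=16 B=48 C=45 D=16 E=40] open={}
Step 23: reserve R12 B 9 -> on_hand[A=16 B=48 C=45 D=16 E=40] avail[A=16 B=39 C=45 D=16 E=40] open={R12}
Step 24: cancel R12 -> on_hand[A=16 B=48 C=45 D=16 E=40] avail[A=16 B=48 C=45 D=16 E=40] open={}

Answer: A: 16
B: 48
C: 45
D: 16
E: 40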